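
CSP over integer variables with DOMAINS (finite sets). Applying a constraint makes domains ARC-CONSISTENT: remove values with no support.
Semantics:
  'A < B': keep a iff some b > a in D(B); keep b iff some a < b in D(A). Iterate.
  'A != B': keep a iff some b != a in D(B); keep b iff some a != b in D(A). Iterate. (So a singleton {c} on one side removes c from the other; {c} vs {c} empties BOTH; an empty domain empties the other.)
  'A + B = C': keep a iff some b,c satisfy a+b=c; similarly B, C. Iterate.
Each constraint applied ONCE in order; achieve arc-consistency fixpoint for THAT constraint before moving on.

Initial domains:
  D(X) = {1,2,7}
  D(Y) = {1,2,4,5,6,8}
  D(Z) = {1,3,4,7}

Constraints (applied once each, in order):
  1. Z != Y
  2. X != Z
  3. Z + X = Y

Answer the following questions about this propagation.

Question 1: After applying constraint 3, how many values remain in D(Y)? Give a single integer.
Answer: 5

Derivation:
Constraint 1 (Z != Y) on D(Z)={1,3,4,7} D(Y)={1,2,4,5,6,8}: no change
Constraint 2 (X != Z) on D(X)={1,2,7} D(Z)={1,3,4,7}: no change
Constraint 3 (Z + X = Y) on D(Z)={1,3,4,7} D(X)={1,2,7} D(Y)={1,2,4,5,6,8}: Y {1,2,4,5,6,8}->{2,4,5,6,8}
So after constraint 3: D(Y)={2,4,5,6,8}, size = 5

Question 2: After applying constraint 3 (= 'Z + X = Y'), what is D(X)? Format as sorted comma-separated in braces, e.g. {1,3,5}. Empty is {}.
Answer: {1,2,7}

Derivation:
Constraint 1 (Z != Y) on D(Z)={1,3,4,7} D(Y)={1,2,4,5,6,8}: no change
Constraint 2 (X != Z) on D(X)={1,2,7} D(Z)={1,3,4,7}: no change
Constraint 3 (Z + X = Y) on D(Z)={1,3,4,7} D(X)={1,2,7} D(Y)={1,2,4,5,6,8}: Y {1,2,4,5,6,8}->{2,4,5,6,8}
So after constraint 3: D(X) = {1,2,7}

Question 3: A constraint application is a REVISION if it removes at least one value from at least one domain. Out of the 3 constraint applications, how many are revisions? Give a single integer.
Constraint 1 (Z != Y) on D(Z)={1,3,4,7} D(Y)={1,2,4,5,6,8}: no change => not a revision
Constraint 2 (X != Z) on D(X)={1,2,7} D(Z)={1,3,4,7}: no change => not a revision
Constraint 3 (Z + X = Y) on D(Z)={1,3,4,7} D(X)={1,2,7} D(Y)={1,2,4,5,6,8}: Y {1,2,4,5,6,8}->{2,4,5,6,8} => REVISION
Total revisions = 1

Answer: 1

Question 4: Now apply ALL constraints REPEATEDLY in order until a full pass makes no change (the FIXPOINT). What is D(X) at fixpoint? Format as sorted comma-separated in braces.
Answer: {1,2,7}

Derivation:
pass 0 (initial): D(X)={1,2,7}
pass 1: Y {1,2,4,5,6,8}->{2,4,5,6,8}
pass 2: no change
Fixpoint after 2 passes: D(X) = {1,2,7}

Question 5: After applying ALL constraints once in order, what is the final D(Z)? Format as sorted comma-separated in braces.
Answer: {1,3,4,7}

Derivation:
Constraint 1 (Z != Y) on D(Z)={1,3,4,7} D(Y)={1,2,4,5,6,8}: no change
Constraint 2 (X != Z) on D(X)={1,2,7} D(Z)={1,3,4,7}: no change
Constraint 3 (Z + X = Y) on D(Z)={1,3,4,7} D(X)={1,2,7} D(Y)={1,2,4,5,6,8}: Y {1,2,4,5,6,8}->{2,4,5,6,8}
So after all 3 constraints: D(Z) = {1,3,4,7}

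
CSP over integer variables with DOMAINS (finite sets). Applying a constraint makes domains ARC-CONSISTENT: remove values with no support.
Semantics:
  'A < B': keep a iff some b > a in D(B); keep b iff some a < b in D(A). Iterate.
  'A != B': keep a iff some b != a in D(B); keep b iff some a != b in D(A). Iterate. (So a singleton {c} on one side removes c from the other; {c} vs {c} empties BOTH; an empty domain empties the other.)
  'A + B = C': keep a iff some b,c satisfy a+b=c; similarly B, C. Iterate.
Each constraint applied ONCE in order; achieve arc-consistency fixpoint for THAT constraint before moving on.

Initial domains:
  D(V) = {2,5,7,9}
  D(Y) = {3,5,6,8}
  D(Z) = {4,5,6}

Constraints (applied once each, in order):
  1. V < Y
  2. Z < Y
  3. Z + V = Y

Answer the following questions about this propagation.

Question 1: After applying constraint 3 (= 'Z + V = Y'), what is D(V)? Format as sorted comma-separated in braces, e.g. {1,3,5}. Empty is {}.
Constraint 1 (V < Y) on D(V)={2,5,7,9} D(Y)={3,5,6,8}: V {2,5,7,9}->{2,5,7}
Constraint 2 (Z < Y) on D(Z)={4,5,6} D(Y)={3,5,6,8}: Y {3,5,6,8}->{5,6,8}
Constraint 3 (Z + V = Y) on D(Z)={4,5,6} D(V)={2,5,7} D(Y)={5,6,8}: Z {4,5,6}->{4,6}; V {2,5,7}->{2}; Y {5,6,8}->{6,8}
So after constraint 3: D(V) = {2}

Answer: {2}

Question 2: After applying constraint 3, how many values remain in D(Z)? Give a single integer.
Constraint 1 (V < Y) on D(V)={2,5,7,9} D(Y)={3,5,6,8}: V {2,5,7,9}->{2,5,7}
Constraint 2 (Z < Y) on D(Z)={4,5,6} D(Y)={3,5,6,8}: Y {3,5,6,8}->{5,6,8}
Constraint 3 (Z + V = Y) on D(Z)={4,5,6} D(V)={2,5,7} D(Y)={5,6,8}: Z {4,5,6}->{4,6}; V {2,5,7}->{2}; Y {5,6,8}->{6,8}
So after constraint 3: D(Z)={4,6}, size = 2

Answer: 2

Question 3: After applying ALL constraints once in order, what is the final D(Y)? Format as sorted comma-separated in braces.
Constraint 1 (V < Y) on D(V)={2,5,7,9} D(Y)={3,5,6,8}: V {2,5,7,9}->{2,5,7}
Constraint 2 (Z < Y) on D(Z)={4,5,6} D(Y)={3,5,6,8}: Y {3,5,6,8}->{5,6,8}
Constraint 3 (Z + V = Y) on D(Z)={4,5,6} D(V)={2,5,7} D(Y)={5,6,8}: Z {4,5,6}->{4,6}; V {2,5,7}->{2}; Y {5,6,8}->{6,8}
So after all 3 constraints: D(Y) = {6,8}

Answer: {6,8}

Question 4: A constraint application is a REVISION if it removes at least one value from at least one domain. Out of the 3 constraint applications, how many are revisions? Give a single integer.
Constraint 1 (V < Y) on D(V)={2,5,7,9} D(Y)={3,5,6,8}: V {2,5,7,9}->{2,5,7} => REVISION
Constraint 2 (Z < Y) on D(Z)={4,5,6} D(Y)={3,5,6,8}: Y {3,5,6,8}->{5,6,8} => REVISION
Constraint 3 (Z + V = Y) on D(Z)={4,5,6} D(V)={2,5,7} D(Y)={5,6,8}: Z {4,5,6}->{4,6}; V {2,5,7}->{2}; Y {5,6,8}->{6,8} => REVISION
Total revisions = 3

Answer: 3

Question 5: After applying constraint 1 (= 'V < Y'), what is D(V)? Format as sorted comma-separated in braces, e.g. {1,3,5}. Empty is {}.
Constraint 1 (V < Y) on D(V)={2,5,7,9} D(Y)={3,5,6,8}: V {2,5,7,9}->{2,5,7}
So after constraint 1: D(V) = {2,5,7}

Answer: {2,5,7}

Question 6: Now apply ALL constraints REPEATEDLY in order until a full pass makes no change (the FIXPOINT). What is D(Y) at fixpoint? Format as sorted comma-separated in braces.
Answer: {6,8}

Derivation:
pass 0 (initial): D(Y)={3,5,6,8}
pass 1: V {2,5,7,9}->{2}; Y {3,5,6,8}->{6,8}; Z {4,5,6}->{4,6}
pass 2: no change
Fixpoint after 2 passes: D(Y) = {6,8}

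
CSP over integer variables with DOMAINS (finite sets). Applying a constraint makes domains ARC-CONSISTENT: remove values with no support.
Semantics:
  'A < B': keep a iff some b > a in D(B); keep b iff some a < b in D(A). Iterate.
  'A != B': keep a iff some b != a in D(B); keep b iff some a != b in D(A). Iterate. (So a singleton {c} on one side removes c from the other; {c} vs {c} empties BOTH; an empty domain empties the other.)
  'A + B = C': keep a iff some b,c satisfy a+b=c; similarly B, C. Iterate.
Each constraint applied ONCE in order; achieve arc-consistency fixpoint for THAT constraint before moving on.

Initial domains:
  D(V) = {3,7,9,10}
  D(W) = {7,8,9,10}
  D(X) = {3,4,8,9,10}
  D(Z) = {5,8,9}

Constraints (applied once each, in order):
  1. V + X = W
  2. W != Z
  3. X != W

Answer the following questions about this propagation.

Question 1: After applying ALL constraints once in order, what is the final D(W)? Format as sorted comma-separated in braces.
Answer: {7,10}

Derivation:
Constraint 1 (V + X = W) on D(V)={3,7,9,10} D(X)={3,4,8,9,10} D(W)={7,8,9,10}: V {3,7,9,10}->{3,7}; X {3,4,8,9,10}->{3,4}; W {7,8,9,10}->{7,10}
Constraint 2 (W != Z) on D(W)={7,10} D(Z)={5,8,9}: no change
Constraint 3 (X != W) on D(X)={3,4} D(W)={7,10}: no change
So after all 3 constraints: D(W) = {7,10}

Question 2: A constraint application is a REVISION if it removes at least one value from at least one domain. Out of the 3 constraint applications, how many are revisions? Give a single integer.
Answer: 1

Derivation:
Constraint 1 (V + X = W) on D(V)={3,7,9,10} D(X)={3,4,8,9,10} D(W)={7,8,9,10}: V {3,7,9,10}->{3,7}; X {3,4,8,9,10}->{3,4}; W {7,8,9,10}->{7,10} => REVISION
Constraint 2 (W != Z) on D(W)={7,10} D(Z)={5,8,9}: no change => not a revision
Constraint 3 (X != W) on D(X)={3,4} D(W)={7,10}: no change => not a revision
Total revisions = 1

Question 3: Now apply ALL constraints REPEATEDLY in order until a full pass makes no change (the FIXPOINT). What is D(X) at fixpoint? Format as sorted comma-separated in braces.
pass 0 (initial): D(X)={3,4,8,9,10}
pass 1: V {3,7,9,10}->{3,7}; W {7,8,9,10}->{7,10}; X {3,4,8,9,10}->{3,4}
pass 2: no change
Fixpoint after 2 passes: D(X) = {3,4}

Answer: {3,4}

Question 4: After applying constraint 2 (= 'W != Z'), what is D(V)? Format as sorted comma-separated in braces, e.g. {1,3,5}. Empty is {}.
Constraint 1 (V + X = W) on D(V)={3,7,9,10} D(X)={3,4,8,9,10} D(W)={7,8,9,10}: V {3,7,9,10}->{3,7}; X {3,4,8,9,10}->{3,4}; W {7,8,9,10}->{7,10}
Constraint 2 (W != Z) on D(W)={7,10} D(Z)={5,8,9}: no change
So after constraint 2: D(V) = {3,7}

Answer: {3,7}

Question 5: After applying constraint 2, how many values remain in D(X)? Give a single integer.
Answer: 2

Derivation:
Constraint 1 (V + X = W) on D(V)={3,7,9,10} D(X)={3,4,8,9,10} D(W)={7,8,9,10}: V {3,7,9,10}->{3,7}; X {3,4,8,9,10}->{3,4}; W {7,8,9,10}->{7,10}
Constraint 2 (W != Z) on D(W)={7,10} D(Z)={5,8,9}: no change
So after constraint 2: D(X)={3,4}, size = 2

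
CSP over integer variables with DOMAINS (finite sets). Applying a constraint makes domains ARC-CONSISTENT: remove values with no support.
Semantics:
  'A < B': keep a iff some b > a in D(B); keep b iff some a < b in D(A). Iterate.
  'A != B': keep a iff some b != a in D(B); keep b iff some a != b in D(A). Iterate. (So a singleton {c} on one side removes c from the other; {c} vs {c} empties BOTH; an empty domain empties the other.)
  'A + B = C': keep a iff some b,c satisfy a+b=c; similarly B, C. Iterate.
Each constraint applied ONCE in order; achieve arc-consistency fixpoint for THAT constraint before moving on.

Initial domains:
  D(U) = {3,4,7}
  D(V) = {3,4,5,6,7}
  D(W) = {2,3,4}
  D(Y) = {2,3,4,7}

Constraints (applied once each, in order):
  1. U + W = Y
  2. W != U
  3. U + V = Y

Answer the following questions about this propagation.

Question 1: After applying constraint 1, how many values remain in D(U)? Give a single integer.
Constraint 1 (U + W = Y) on D(U)={3,4,7} D(W)={2,3,4} D(Y)={2,3,4,7}: U {3,4,7}->{3,4}; W {2,3,4}->{3,4}; Y {2,3,4,7}->{7}
So after constraint 1: D(U)={3,4}, size = 2

Answer: 2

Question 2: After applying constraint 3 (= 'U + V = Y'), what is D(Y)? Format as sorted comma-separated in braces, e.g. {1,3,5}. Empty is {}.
Answer: {7}

Derivation:
Constraint 1 (U + W = Y) on D(U)={3,4,7} D(W)={2,3,4} D(Y)={2,3,4,7}: U {3,4,7}->{3,4}; W {2,3,4}->{3,4}; Y {2,3,4,7}->{7}
Constraint 2 (W != U) on D(W)={3,4} D(U)={3,4}: no change
Constraint 3 (U + V = Y) on D(U)={3,4} D(V)={3,4,5,6,7} D(Y)={7}: V {3,4,5,6,7}->{3,4}
So after constraint 3: D(Y) = {7}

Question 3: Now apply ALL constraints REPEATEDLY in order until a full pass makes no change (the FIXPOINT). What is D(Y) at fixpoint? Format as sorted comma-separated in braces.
Answer: {7}

Derivation:
pass 0 (initial): D(Y)={2,3,4,7}
pass 1: U {3,4,7}->{3,4}; V {3,4,5,6,7}->{3,4}; W {2,3,4}->{3,4}; Y {2,3,4,7}->{7}
pass 2: no change
Fixpoint after 2 passes: D(Y) = {7}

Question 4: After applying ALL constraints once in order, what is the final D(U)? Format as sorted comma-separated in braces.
Answer: {3,4}

Derivation:
Constraint 1 (U + W = Y) on D(U)={3,4,7} D(W)={2,3,4} D(Y)={2,3,4,7}: U {3,4,7}->{3,4}; W {2,3,4}->{3,4}; Y {2,3,4,7}->{7}
Constraint 2 (W != U) on D(W)={3,4} D(U)={3,4}: no change
Constraint 3 (U + V = Y) on D(U)={3,4} D(V)={3,4,5,6,7} D(Y)={7}: V {3,4,5,6,7}->{3,4}
So after all 3 constraints: D(U) = {3,4}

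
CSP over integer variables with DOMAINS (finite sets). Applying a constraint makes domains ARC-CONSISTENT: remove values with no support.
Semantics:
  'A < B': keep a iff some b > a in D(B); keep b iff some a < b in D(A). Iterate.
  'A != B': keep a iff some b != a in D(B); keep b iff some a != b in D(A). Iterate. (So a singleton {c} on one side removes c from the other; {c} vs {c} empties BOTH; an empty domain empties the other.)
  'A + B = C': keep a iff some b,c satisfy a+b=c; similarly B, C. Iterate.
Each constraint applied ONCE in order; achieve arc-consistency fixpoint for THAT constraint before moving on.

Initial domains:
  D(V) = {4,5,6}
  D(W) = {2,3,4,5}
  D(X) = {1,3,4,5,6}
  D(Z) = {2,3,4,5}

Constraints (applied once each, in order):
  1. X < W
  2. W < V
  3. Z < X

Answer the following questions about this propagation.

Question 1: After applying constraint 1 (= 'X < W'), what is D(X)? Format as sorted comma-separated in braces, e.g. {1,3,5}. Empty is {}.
Constraint 1 (X < W) on D(X)={1,3,4,5,6} D(W)={2,3,4,5}: X {1,3,4,5,6}->{1,3,4}
So after constraint 1: D(X) = {1,3,4}

Answer: {1,3,4}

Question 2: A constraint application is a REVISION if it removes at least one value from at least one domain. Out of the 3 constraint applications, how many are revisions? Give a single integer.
Answer: 2

Derivation:
Constraint 1 (X < W) on D(X)={1,3,4,5,6} D(W)={2,3,4,5}: X {1,3,4,5,6}->{1,3,4} => REVISION
Constraint 2 (W < V) on D(W)={2,3,4,5} D(V)={4,5,6}: no change => not a revision
Constraint 3 (Z < X) on D(Z)={2,3,4,5} D(X)={1,3,4}: Z {2,3,4,5}->{2,3}; X {1,3,4}->{3,4} => REVISION
Total revisions = 2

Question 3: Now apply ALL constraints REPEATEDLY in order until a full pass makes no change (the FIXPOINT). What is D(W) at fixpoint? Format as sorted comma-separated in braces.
pass 0 (initial): D(W)={2,3,4,5}
pass 1: X {1,3,4,5,6}->{3,4}; Z {2,3,4,5}->{2,3}
pass 2: V {4,5,6}->{5,6}; W {2,3,4,5}->{4,5}
pass 3: no change
Fixpoint after 3 passes: D(W) = {4,5}

Answer: {4,5}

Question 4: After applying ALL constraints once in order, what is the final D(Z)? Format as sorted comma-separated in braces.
Constraint 1 (X < W) on D(X)={1,3,4,5,6} D(W)={2,3,4,5}: X {1,3,4,5,6}->{1,3,4}
Constraint 2 (W < V) on D(W)={2,3,4,5} D(V)={4,5,6}: no change
Constraint 3 (Z < X) on D(Z)={2,3,4,5} D(X)={1,3,4}: Z {2,3,4,5}->{2,3}; X {1,3,4}->{3,4}
So after all 3 constraints: D(Z) = {2,3}

Answer: {2,3}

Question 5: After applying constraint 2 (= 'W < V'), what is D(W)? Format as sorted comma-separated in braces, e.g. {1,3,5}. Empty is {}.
Constraint 1 (X < W) on D(X)={1,3,4,5,6} D(W)={2,3,4,5}: X {1,3,4,5,6}->{1,3,4}
Constraint 2 (W < V) on D(W)={2,3,4,5} D(V)={4,5,6}: no change
So after constraint 2: D(W) = {2,3,4,5}

Answer: {2,3,4,5}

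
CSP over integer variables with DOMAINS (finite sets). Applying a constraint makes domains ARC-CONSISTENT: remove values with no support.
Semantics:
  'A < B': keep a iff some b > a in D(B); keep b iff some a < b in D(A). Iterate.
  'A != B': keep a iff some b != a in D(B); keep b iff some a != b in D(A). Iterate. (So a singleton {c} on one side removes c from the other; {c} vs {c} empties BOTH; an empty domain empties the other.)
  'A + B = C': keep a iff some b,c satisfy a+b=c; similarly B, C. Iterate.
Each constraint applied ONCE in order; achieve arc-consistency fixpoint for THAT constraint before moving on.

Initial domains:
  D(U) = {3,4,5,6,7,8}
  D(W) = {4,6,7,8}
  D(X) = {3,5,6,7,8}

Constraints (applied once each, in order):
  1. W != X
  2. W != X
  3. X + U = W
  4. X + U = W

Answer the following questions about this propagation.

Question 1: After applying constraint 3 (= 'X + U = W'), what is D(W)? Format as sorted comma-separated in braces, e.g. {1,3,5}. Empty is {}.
Answer: {6,7,8}

Derivation:
Constraint 1 (W != X) on D(W)={4,6,7,8} D(X)={3,5,6,7,8}: no change
Constraint 2 (W != X) on D(W)={4,6,7,8} D(X)={3,5,6,7,8}: no change
Constraint 3 (X + U = W) on D(X)={3,5,6,7,8} D(U)={3,4,5,6,7,8} D(W)={4,6,7,8}: X {3,5,6,7,8}->{3,5}; U {3,4,5,6,7,8}->{3,4,5}; W {4,6,7,8}->{6,7,8}
So after constraint 3: D(W) = {6,7,8}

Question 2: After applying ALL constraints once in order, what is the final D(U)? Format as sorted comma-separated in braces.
Answer: {3,4,5}

Derivation:
Constraint 1 (W != X) on D(W)={4,6,7,8} D(X)={3,5,6,7,8}: no change
Constraint 2 (W != X) on D(W)={4,6,7,8} D(X)={3,5,6,7,8}: no change
Constraint 3 (X + U = W) on D(X)={3,5,6,7,8} D(U)={3,4,5,6,7,8} D(W)={4,6,7,8}: X {3,5,6,7,8}->{3,5}; U {3,4,5,6,7,8}->{3,4,5}; W {4,6,7,8}->{6,7,8}
Constraint 4 (X + U = W) on D(X)={3,5} D(U)={3,4,5} D(W)={6,7,8}: no change
So after all 4 constraints: D(U) = {3,4,5}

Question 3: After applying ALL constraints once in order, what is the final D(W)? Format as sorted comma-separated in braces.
Answer: {6,7,8}

Derivation:
Constraint 1 (W != X) on D(W)={4,6,7,8} D(X)={3,5,6,7,8}: no change
Constraint 2 (W != X) on D(W)={4,6,7,8} D(X)={3,5,6,7,8}: no change
Constraint 3 (X + U = W) on D(X)={3,5,6,7,8} D(U)={3,4,5,6,7,8} D(W)={4,6,7,8}: X {3,5,6,7,8}->{3,5}; U {3,4,5,6,7,8}->{3,4,5}; W {4,6,7,8}->{6,7,8}
Constraint 4 (X + U = W) on D(X)={3,5} D(U)={3,4,5} D(W)={6,7,8}: no change
So after all 4 constraints: D(W) = {6,7,8}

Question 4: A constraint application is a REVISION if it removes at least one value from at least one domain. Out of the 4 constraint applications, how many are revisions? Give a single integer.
Answer: 1

Derivation:
Constraint 1 (W != X) on D(W)={4,6,7,8} D(X)={3,5,6,7,8}: no change => not a revision
Constraint 2 (W != X) on D(W)={4,6,7,8} D(X)={3,5,6,7,8}: no change => not a revision
Constraint 3 (X + U = W) on D(X)={3,5,6,7,8} D(U)={3,4,5,6,7,8} D(W)={4,6,7,8}: X {3,5,6,7,8}->{3,5}; U {3,4,5,6,7,8}->{3,4,5}; W {4,6,7,8}->{6,7,8} => REVISION
Constraint 4 (X + U = W) on D(X)={3,5} D(U)={3,4,5} D(W)={6,7,8}: no change => not a revision
Total revisions = 1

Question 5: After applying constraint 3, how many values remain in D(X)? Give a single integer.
Constraint 1 (W != X) on D(W)={4,6,7,8} D(X)={3,5,6,7,8}: no change
Constraint 2 (W != X) on D(W)={4,6,7,8} D(X)={3,5,6,7,8}: no change
Constraint 3 (X + U = W) on D(X)={3,5,6,7,8} D(U)={3,4,5,6,7,8} D(W)={4,6,7,8}: X {3,5,6,7,8}->{3,5}; U {3,4,5,6,7,8}->{3,4,5}; W {4,6,7,8}->{6,7,8}
So after constraint 3: D(X)={3,5}, size = 2

Answer: 2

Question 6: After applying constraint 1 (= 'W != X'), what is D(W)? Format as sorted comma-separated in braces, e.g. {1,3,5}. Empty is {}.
Constraint 1 (W != X) on D(W)={4,6,7,8} D(X)={3,5,6,7,8}: no change
So after constraint 1: D(W) = {4,6,7,8}

Answer: {4,6,7,8}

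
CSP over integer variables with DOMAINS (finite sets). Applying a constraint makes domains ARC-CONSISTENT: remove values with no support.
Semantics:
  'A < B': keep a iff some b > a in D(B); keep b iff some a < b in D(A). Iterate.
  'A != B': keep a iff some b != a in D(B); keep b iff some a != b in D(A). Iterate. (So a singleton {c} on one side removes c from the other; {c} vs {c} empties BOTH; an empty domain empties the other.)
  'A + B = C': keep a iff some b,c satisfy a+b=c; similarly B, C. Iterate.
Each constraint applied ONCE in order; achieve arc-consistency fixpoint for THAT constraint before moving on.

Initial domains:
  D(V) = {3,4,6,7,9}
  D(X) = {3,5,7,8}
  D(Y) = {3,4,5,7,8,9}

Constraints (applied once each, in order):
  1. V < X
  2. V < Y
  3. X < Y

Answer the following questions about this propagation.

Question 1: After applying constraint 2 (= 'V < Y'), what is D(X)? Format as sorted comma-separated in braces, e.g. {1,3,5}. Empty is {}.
Constraint 1 (V < X) on D(V)={3,4,6,7,9} D(X)={3,5,7,8}: V {3,4,6,7,9}->{3,4,6,7}; X {3,5,7,8}->{5,7,8}
Constraint 2 (V < Y) on D(V)={3,4,6,7} D(Y)={3,4,5,7,8,9}: Y {3,4,5,7,8,9}->{4,5,7,8,9}
So after constraint 2: D(X) = {5,7,8}

Answer: {5,7,8}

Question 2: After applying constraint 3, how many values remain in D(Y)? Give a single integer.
Answer: 3

Derivation:
Constraint 1 (V < X) on D(V)={3,4,6,7,9} D(X)={3,5,7,8}: V {3,4,6,7,9}->{3,4,6,7}; X {3,5,7,8}->{5,7,8}
Constraint 2 (V < Y) on D(V)={3,4,6,7} D(Y)={3,4,5,7,8,9}: Y {3,4,5,7,8,9}->{4,5,7,8,9}
Constraint 3 (X < Y) on D(X)={5,7,8} D(Y)={4,5,7,8,9}: Y {4,5,7,8,9}->{7,8,9}
So after constraint 3: D(Y)={7,8,9}, size = 3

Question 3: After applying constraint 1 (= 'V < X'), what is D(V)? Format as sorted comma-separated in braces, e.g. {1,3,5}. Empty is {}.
Constraint 1 (V < X) on D(V)={3,4,6,7,9} D(X)={3,5,7,8}: V {3,4,6,7,9}->{3,4,6,7}; X {3,5,7,8}->{5,7,8}
So after constraint 1: D(V) = {3,4,6,7}

Answer: {3,4,6,7}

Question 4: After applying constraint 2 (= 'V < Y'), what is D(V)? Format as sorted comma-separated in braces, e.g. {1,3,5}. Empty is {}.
Constraint 1 (V < X) on D(V)={3,4,6,7,9} D(X)={3,5,7,8}: V {3,4,6,7,9}->{3,4,6,7}; X {3,5,7,8}->{5,7,8}
Constraint 2 (V < Y) on D(V)={3,4,6,7} D(Y)={3,4,5,7,8,9}: Y {3,4,5,7,8,9}->{4,5,7,8,9}
So after constraint 2: D(V) = {3,4,6,7}

Answer: {3,4,6,7}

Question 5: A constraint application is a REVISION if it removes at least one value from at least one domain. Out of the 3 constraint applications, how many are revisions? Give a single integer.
Constraint 1 (V < X) on D(V)={3,4,6,7,9} D(X)={3,5,7,8}: V {3,4,6,7,9}->{3,4,6,7}; X {3,5,7,8}->{5,7,8} => REVISION
Constraint 2 (V < Y) on D(V)={3,4,6,7} D(Y)={3,4,5,7,8,9}: Y {3,4,5,7,8,9}->{4,5,7,8,9} => REVISION
Constraint 3 (X < Y) on D(X)={5,7,8} D(Y)={4,5,7,8,9}: Y {4,5,7,8,9}->{7,8,9} => REVISION
Total revisions = 3

Answer: 3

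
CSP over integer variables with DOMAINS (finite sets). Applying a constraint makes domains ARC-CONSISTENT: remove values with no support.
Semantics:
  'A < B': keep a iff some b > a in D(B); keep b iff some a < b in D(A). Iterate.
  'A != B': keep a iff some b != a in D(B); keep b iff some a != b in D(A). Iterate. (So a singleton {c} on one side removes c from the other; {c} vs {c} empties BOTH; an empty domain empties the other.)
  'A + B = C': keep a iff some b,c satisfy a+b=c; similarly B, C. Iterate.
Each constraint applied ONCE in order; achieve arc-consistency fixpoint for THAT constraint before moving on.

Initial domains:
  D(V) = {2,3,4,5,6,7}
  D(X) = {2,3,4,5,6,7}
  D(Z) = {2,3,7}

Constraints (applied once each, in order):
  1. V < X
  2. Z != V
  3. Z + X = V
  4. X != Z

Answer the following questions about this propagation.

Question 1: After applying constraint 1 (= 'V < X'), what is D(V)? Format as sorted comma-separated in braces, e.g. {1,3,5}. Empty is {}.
Answer: {2,3,4,5,6}

Derivation:
Constraint 1 (V < X) on D(V)={2,3,4,5,6,7} D(X)={2,3,4,5,6,7}: V {2,3,4,5,6,7}->{2,3,4,5,6}; X {2,3,4,5,6,7}->{3,4,5,6,7}
So after constraint 1: D(V) = {2,3,4,5,6}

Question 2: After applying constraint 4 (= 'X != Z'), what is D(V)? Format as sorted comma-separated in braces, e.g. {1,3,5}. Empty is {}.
Constraint 1 (V < X) on D(V)={2,3,4,5,6,7} D(X)={2,3,4,5,6,7}: V {2,3,4,5,6,7}->{2,3,4,5,6}; X {2,3,4,5,6,7}->{3,4,5,6,7}
Constraint 2 (Z != V) on D(Z)={2,3,7} D(V)={2,3,4,5,6}: no change
Constraint 3 (Z + X = V) on D(Z)={2,3,7} D(X)={3,4,5,6,7} D(V)={2,3,4,5,6}: Z {2,3,7}->{2,3}; X {3,4,5,6,7}->{3,4}; V {2,3,4,5,6}->{5,6}
Constraint 4 (X != Z) on D(X)={3,4} D(Z)={2,3}: no change
So after constraint 4: D(V) = {5,6}

Answer: {5,6}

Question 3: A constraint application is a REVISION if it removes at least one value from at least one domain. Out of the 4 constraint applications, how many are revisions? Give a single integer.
Constraint 1 (V < X) on D(V)={2,3,4,5,6,7} D(X)={2,3,4,5,6,7}: V {2,3,4,5,6,7}->{2,3,4,5,6}; X {2,3,4,5,6,7}->{3,4,5,6,7} => REVISION
Constraint 2 (Z != V) on D(Z)={2,3,7} D(V)={2,3,4,5,6}: no change => not a revision
Constraint 3 (Z + X = V) on D(Z)={2,3,7} D(X)={3,4,5,6,7} D(V)={2,3,4,5,6}: Z {2,3,7}->{2,3}; X {3,4,5,6,7}->{3,4}; V {2,3,4,5,6}->{5,6} => REVISION
Constraint 4 (X != Z) on D(X)={3,4} D(Z)={2,3}: no change => not a revision
Total revisions = 2

Answer: 2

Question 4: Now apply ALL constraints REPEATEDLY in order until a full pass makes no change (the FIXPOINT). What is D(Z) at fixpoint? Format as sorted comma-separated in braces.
Answer: {}

Derivation:
pass 0 (initial): D(Z)={2,3,7}
pass 1: V {2,3,4,5,6,7}->{5,6}; X {2,3,4,5,6,7}->{3,4}; Z {2,3,7}->{2,3}
pass 2: V {5,6}->{}; X {3,4}->{}; Z {2,3}->{}
pass 3: no change
Fixpoint after 3 passes: D(Z) = {}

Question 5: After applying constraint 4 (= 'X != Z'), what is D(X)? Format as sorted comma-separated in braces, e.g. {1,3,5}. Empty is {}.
Answer: {3,4}

Derivation:
Constraint 1 (V < X) on D(V)={2,3,4,5,6,7} D(X)={2,3,4,5,6,7}: V {2,3,4,5,6,7}->{2,3,4,5,6}; X {2,3,4,5,6,7}->{3,4,5,6,7}
Constraint 2 (Z != V) on D(Z)={2,3,7} D(V)={2,3,4,5,6}: no change
Constraint 3 (Z + X = V) on D(Z)={2,3,7} D(X)={3,4,5,6,7} D(V)={2,3,4,5,6}: Z {2,3,7}->{2,3}; X {3,4,5,6,7}->{3,4}; V {2,3,4,5,6}->{5,6}
Constraint 4 (X != Z) on D(X)={3,4} D(Z)={2,3}: no change
So after constraint 4: D(X) = {3,4}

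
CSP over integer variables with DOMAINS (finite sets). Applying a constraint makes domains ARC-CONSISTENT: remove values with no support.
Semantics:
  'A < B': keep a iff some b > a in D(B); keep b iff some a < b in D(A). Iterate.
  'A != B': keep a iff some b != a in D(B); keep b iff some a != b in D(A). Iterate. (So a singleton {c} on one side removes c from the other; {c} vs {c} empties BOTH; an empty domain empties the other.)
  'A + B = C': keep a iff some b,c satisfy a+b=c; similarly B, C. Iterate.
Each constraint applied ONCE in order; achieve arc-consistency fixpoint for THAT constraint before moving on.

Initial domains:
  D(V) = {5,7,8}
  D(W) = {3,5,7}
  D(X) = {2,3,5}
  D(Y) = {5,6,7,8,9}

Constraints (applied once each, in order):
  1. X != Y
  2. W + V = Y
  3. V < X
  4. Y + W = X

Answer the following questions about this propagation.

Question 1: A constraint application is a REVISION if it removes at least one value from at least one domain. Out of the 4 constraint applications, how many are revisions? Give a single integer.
Constraint 1 (X != Y) on D(X)={2,3,5} D(Y)={5,6,7,8,9}: no change => not a revision
Constraint 2 (W + V = Y) on D(W)={3,5,7} D(V)={5,7,8} D(Y)={5,6,7,8,9}: W {3,5,7}->{3}; V {5,7,8}->{5}; Y {5,6,7,8,9}->{8} => REVISION
Constraint 3 (V < X) on D(V)={5} D(X)={2,3,5}: V {5}->{}; X {2,3,5}->{} => REVISION
Constraint 4 (Y + W = X) on D(Y)={8} D(W)={3} D(X)={}: Y {8}->{}; W {3}->{} => REVISION
Total revisions = 3

Answer: 3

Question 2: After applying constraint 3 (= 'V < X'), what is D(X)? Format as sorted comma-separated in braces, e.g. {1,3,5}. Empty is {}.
Constraint 1 (X != Y) on D(X)={2,3,5} D(Y)={5,6,7,8,9}: no change
Constraint 2 (W + V = Y) on D(W)={3,5,7} D(V)={5,7,8} D(Y)={5,6,7,8,9}: W {3,5,7}->{3}; V {5,7,8}->{5}; Y {5,6,7,8,9}->{8}
Constraint 3 (V < X) on D(V)={5} D(X)={2,3,5}: V {5}->{}; X {2,3,5}->{}
So after constraint 3: D(X) = {}

Answer: {}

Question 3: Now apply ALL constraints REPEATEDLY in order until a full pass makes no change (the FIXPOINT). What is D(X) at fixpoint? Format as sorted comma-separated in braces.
pass 0 (initial): D(X)={2,3,5}
pass 1: V {5,7,8}->{}; W {3,5,7}->{}; X {2,3,5}->{}; Y {5,6,7,8,9}->{}
pass 2: no change
Fixpoint after 2 passes: D(X) = {}

Answer: {}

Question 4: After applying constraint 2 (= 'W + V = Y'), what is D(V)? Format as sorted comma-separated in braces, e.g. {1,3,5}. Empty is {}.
Constraint 1 (X != Y) on D(X)={2,3,5} D(Y)={5,6,7,8,9}: no change
Constraint 2 (W + V = Y) on D(W)={3,5,7} D(V)={5,7,8} D(Y)={5,6,7,8,9}: W {3,5,7}->{3}; V {5,7,8}->{5}; Y {5,6,7,8,9}->{8}
So after constraint 2: D(V) = {5}

Answer: {5}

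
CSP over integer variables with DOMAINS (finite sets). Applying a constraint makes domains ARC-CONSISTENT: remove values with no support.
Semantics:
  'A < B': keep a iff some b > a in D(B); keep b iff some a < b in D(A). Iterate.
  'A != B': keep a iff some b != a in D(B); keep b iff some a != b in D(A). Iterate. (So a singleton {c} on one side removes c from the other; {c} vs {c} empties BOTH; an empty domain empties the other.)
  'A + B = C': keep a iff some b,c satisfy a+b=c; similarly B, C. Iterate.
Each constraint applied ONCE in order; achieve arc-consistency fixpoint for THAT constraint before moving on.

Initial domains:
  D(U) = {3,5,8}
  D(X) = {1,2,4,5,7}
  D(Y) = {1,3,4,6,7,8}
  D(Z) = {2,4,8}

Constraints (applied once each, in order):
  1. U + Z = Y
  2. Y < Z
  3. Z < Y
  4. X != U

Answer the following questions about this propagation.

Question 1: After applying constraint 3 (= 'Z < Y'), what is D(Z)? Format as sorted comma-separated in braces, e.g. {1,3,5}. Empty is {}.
Constraint 1 (U + Z = Y) on D(U)={3,5,8} D(Z)={2,4,8} D(Y)={1,3,4,6,7,8}: U {3,5,8}->{3,5}; Z {2,4,8}->{2,4}; Y {1,3,4,6,7,8}->{7}
Constraint 2 (Y < Z) on D(Y)={7} D(Z)={2,4}: Y {7}->{}; Z {2,4}->{}
Constraint 3 (Z < Y) on D(Z)={} D(Y)={}: no change
So after constraint 3: D(Z) = {}

Answer: {}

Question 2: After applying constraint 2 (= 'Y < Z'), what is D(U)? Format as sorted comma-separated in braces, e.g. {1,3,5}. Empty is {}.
Constraint 1 (U + Z = Y) on D(U)={3,5,8} D(Z)={2,4,8} D(Y)={1,3,4,6,7,8}: U {3,5,8}->{3,5}; Z {2,4,8}->{2,4}; Y {1,3,4,6,7,8}->{7}
Constraint 2 (Y < Z) on D(Y)={7} D(Z)={2,4}: Y {7}->{}; Z {2,4}->{}
So after constraint 2: D(U) = {3,5}

Answer: {3,5}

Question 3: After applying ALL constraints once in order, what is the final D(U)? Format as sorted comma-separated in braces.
Answer: {3,5}

Derivation:
Constraint 1 (U + Z = Y) on D(U)={3,5,8} D(Z)={2,4,8} D(Y)={1,3,4,6,7,8}: U {3,5,8}->{3,5}; Z {2,4,8}->{2,4}; Y {1,3,4,6,7,8}->{7}
Constraint 2 (Y < Z) on D(Y)={7} D(Z)={2,4}: Y {7}->{}; Z {2,4}->{}
Constraint 3 (Z < Y) on D(Z)={} D(Y)={}: no change
Constraint 4 (X != U) on D(X)={1,2,4,5,7} D(U)={3,5}: no change
So after all 4 constraints: D(U) = {3,5}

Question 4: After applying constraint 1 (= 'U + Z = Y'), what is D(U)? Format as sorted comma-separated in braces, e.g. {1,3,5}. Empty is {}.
Answer: {3,5}

Derivation:
Constraint 1 (U + Z = Y) on D(U)={3,5,8} D(Z)={2,4,8} D(Y)={1,3,4,6,7,8}: U {3,5,8}->{3,5}; Z {2,4,8}->{2,4}; Y {1,3,4,6,7,8}->{7}
So after constraint 1: D(U) = {3,5}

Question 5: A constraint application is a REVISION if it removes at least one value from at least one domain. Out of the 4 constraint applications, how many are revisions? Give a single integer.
Answer: 2

Derivation:
Constraint 1 (U + Z = Y) on D(U)={3,5,8} D(Z)={2,4,8} D(Y)={1,3,4,6,7,8}: U {3,5,8}->{3,5}; Z {2,4,8}->{2,4}; Y {1,3,4,6,7,8}->{7} => REVISION
Constraint 2 (Y < Z) on D(Y)={7} D(Z)={2,4}: Y {7}->{}; Z {2,4}->{} => REVISION
Constraint 3 (Z < Y) on D(Z)={} D(Y)={}: no change => not a revision
Constraint 4 (X != U) on D(X)={1,2,4,5,7} D(U)={3,5}: no change => not a revision
Total revisions = 2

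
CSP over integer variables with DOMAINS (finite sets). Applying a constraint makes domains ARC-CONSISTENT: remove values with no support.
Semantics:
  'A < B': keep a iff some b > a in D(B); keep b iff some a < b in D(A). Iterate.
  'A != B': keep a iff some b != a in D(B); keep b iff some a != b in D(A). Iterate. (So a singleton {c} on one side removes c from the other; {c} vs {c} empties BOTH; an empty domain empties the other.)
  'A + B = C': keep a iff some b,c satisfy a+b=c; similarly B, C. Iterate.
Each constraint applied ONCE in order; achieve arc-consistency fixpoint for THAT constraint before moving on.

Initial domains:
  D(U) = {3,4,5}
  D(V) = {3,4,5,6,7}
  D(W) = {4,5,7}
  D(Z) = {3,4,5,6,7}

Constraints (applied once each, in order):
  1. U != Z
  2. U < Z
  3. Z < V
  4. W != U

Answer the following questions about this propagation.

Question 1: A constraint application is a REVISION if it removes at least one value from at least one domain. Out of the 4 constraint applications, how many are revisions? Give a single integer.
Answer: 2

Derivation:
Constraint 1 (U != Z) on D(U)={3,4,5} D(Z)={3,4,5,6,7}: no change => not a revision
Constraint 2 (U < Z) on D(U)={3,4,5} D(Z)={3,4,5,6,7}: Z {3,4,5,6,7}->{4,5,6,7} => REVISION
Constraint 3 (Z < V) on D(Z)={4,5,6,7} D(V)={3,4,5,6,7}: Z {4,5,6,7}->{4,5,6}; V {3,4,5,6,7}->{5,6,7} => REVISION
Constraint 4 (W != U) on D(W)={4,5,7} D(U)={3,4,5}: no change => not a revision
Total revisions = 2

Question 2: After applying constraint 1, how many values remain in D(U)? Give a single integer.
Constraint 1 (U != Z) on D(U)={3,4,5} D(Z)={3,4,5,6,7}: no change
So after constraint 1: D(U)={3,4,5}, size = 3

Answer: 3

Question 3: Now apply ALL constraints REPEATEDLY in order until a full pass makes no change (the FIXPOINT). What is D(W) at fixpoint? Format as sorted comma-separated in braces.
Answer: {4,5,7}

Derivation:
pass 0 (initial): D(W)={4,5,7}
pass 1: V {3,4,5,6,7}->{5,6,7}; Z {3,4,5,6,7}->{4,5,6}
pass 2: no change
Fixpoint after 2 passes: D(W) = {4,5,7}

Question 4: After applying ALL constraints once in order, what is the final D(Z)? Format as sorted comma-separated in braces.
Constraint 1 (U != Z) on D(U)={3,4,5} D(Z)={3,4,5,6,7}: no change
Constraint 2 (U < Z) on D(U)={3,4,5} D(Z)={3,4,5,6,7}: Z {3,4,5,6,7}->{4,5,6,7}
Constraint 3 (Z < V) on D(Z)={4,5,6,7} D(V)={3,4,5,6,7}: Z {4,5,6,7}->{4,5,6}; V {3,4,5,6,7}->{5,6,7}
Constraint 4 (W != U) on D(W)={4,5,7} D(U)={3,4,5}: no change
So after all 4 constraints: D(Z) = {4,5,6}

Answer: {4,5,6}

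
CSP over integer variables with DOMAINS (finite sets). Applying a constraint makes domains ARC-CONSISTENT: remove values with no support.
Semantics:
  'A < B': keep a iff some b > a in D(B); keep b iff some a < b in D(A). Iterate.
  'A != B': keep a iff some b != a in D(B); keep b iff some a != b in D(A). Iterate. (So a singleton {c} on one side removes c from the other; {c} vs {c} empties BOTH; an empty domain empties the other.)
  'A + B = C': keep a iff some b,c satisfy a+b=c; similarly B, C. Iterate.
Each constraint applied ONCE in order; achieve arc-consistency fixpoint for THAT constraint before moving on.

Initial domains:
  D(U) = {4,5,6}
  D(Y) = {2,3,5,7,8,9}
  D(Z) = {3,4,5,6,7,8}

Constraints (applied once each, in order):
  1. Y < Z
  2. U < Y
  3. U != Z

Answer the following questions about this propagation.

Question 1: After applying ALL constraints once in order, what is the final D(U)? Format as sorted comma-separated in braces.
Constraint 1 (Y < Z) on D(Y)={2,3,5,7,8,9} D(Z)={3,4,5,6,7,8}: Y {2,3,5,7,8,9}->{2,3,5,7}
Constraint 2 (U < Y) on D(U)={4,5,6} D(Y)={2,3,5,7}: Y {2,3,5,7}->{5,7}
Constraint 3 (U != Z) on D(U)={4,5,6} D(Z)={3,4,5,6,7,8}: no change
So after all 3 constraints: D(U) = {4,5,6}

Answer: {4,5,6}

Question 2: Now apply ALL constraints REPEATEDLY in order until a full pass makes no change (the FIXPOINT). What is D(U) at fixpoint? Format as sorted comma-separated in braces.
pass 0 (initial): D(U)={4,5,6}
pass 1: Y {2,3,5,7,8,9}->{5,7}
pass 2: Z {3,4,5,6,7,8}->{6,7,8}
pass 3: no change
Fixpoint after 3 passes: D(U) = {4,5,6}

Answer: {4,5,6}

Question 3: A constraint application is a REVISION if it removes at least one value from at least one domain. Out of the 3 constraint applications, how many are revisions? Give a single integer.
Answer: 2

Derivation:
Constraint 1 (Y < Z) on D(Y)={2,3,5,7,8,9} D(Z)={3,4,5,6,7,8}: Y {2,3,5,7,8,9}->{2,3,5,7} => REVISION
Constraint 2 (U < Y) on D(U)={4,5,6} D(Y)={2,3,5,7}: Y {2,3,5,7}->{5,7} => REVISION
Constraint 3 (U != Z) on D(U)={4,5,6} D(Z)={3,4,5,6,7,8}: no change => not a revision
Total revisions = 2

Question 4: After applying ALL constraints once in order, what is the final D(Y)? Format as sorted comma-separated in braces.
Answer: {5,7}

Derivation:
Constraint 1 (Y < Z) on D(Y)={2,3,5,7,8,9} D(Z)={3,4,5,6,7,8}: Y {2,3,5,7,8,9}->{2,3,5,7}
Constraint 2 (U < Y) on D(U)={4,5,6} D(Y)={2,3,5,7}: Y {2,3,5,7}->{5,7}
Constraint 3 (U != Z) on D(U)={4,5,6} D(Z)={3,4,5,6,7,8}: no change
So after all 3 constraints: D(Y) = {5,7}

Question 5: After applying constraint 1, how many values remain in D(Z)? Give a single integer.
Answer: 6

Derivation:
Constraint 1 (Y < Z) on D(Y)={2,3,5,7,8,9} D(Z)={3,4,5,6,7,8}: Y {2,3,5,7,8,9}->{2,3,5,7}
So after constraint 1: D(Z)={3,4,5,6,7,8}, size = 6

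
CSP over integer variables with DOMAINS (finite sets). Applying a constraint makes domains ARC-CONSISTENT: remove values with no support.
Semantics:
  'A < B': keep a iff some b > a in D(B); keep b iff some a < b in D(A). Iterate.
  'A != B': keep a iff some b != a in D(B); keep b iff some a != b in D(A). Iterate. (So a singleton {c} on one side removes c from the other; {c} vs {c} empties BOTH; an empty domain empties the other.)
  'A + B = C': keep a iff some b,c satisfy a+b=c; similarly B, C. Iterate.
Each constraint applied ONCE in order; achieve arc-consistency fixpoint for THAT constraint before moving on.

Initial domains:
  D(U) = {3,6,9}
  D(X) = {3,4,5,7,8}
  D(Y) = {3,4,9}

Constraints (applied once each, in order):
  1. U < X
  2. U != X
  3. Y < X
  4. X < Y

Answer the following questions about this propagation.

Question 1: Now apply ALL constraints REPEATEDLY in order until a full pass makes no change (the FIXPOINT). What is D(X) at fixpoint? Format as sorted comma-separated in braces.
pass 0 (initial): D(X)={3,4,5,7,8}
pass 1: U {3,6,9}->{3,6}; X {3,4,5,7,8}->{}; Y {3,4,9}->{}
pass 2: U {3,6}->{}
pass 3: no change
Fixpoint after 3 passes: D(X) = {}

Answer: {}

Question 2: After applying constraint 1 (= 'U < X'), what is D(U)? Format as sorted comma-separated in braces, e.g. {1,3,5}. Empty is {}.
Constraint 1 (U < X) on D(U)={3,6,9} D(X)={3,4,5,7,8}: U {3,6,9}->{3,6}; X {3,4,5,7,8}->{4,5,7,8}
So after constraint 1: D(U) = {3,6}

Answer: {3,6}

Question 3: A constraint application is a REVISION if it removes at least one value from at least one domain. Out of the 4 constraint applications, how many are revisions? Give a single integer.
Answer: 3

Derivation:
Constraint 1 (U < X) on D(U)={3,6,9} D(X)={3,4,5,7,8}: U {3,6,9}->{3,6}; X {3,4,5,7,8}->{4,5,7,8} => REVISION
Constraint 2 (U != X) on D(U)={3,6} D(X)={4,5,7,8}: no change => not a revision
Constraint 3 (Y < X) on D(Y)={3,4,9} D(X)={4,5,7,8}: Y {3,4,9}->{3,4} => REVISION
Constraint 4 (X < Y) on D(X)={4,5,7,8} D(Y)={3,4}: X {4,5,7,8}->{}; Y {3,4}->{} => REVISION
Total revisions = 3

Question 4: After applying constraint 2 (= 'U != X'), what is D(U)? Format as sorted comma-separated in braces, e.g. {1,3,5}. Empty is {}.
Constraint 1 (U < X) on D(U)={3,6,9} D(X)={3,4,5,7,8}: U {3,6,9}->{3,6}; X {3,4,5,7,8}->{4,5,7,8}
Constraint 2 (U != X) on D(U)={3,6} D(X)={4,5,7,8}: no change
So after constraint 2: D(U) = {3,6}

Answer: {3,6}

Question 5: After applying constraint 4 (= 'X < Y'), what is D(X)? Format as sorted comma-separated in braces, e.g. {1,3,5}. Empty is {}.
Answer: {}

Derivation:
Constraint 1 (U < X) on D(U)={3,6,9} D(X)={3,4,5,7,8}: U {3,6,9}->{3,6}; X {3,4,5,7,8}->{4,5,7,8}
Constraint 2 (U != X) on D(U)={3,6} D(X)={4,5,7,8}: no change
Constraint 3 (Y < X) on D(Y)={3,4,9} D(X)={4,5,7,8}: Y {3,4,9}->{3,4}
Constraint 4 (X < Y) on D(X)={4,5,7,8} D(Y)={3,4}: X {4,5,7,8}->{}; Y {3,4}->{}
So after constraint 4: D(X) = {}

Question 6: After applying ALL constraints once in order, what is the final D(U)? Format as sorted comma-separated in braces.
Constraint 1 (U < X) on D(U)={3,6,9} D(X)={3,4,5,7,8}: U {3,6,9}->{3,6}; X {3,4,5,7,8}->{4,5,7,8}
Constraint 2 (U != X) on D(U)={3,6} D(X)={4,5,7,8}: no change
Constraint 3 (Y < X) on D(Y)={3,4,9} D(X)={4,5,7,8}: Y {3,4,9}->{3,4}
Constraint 4 (X < Y) on D(X)={4,5,7,8} D(Y)={3,4}: X {4,5,7,8}->{}; Y {3,4}->{}
So after all 4 constraints: D(U) = {3,6}

Answer: {3,6}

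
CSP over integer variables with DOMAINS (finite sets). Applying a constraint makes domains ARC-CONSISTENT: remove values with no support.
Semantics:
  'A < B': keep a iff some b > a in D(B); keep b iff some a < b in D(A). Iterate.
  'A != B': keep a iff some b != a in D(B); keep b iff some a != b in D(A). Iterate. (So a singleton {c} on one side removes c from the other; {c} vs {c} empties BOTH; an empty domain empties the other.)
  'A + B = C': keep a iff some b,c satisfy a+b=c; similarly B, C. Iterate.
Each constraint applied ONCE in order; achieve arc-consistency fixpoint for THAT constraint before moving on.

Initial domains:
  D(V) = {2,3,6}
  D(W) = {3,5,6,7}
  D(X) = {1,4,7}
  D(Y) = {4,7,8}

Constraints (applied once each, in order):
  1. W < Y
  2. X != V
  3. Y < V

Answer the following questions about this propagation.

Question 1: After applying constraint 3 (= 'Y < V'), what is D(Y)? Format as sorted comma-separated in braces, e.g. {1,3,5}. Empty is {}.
Answer: {4}

Derivation:
Constraint 1 (W < Y) on D(W)={3,5,6,7} D(Y)={4,7,8}: no change
Constraint 2 (X != V) on D(X)={1,4,7} D(V)={2,3,6}: no change
Constraint 3 (Y < V) on D(Y)={4,7,8} D(V)={2,3,6}: Y {4,7,8}->{4}; V {2,3,6}->{6}
So after constraint 3: D(Y) = {4}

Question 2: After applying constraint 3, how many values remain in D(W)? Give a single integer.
Constraint 1 (W < Y) on D(W)={3,5,6,7} D(Y)={4,7,8}: no change
Constraint 2 (X != V) on D(X)={1,4,7} D(V)={2,3,6}: no change
Constraint 3 (Y < V) on D(Y)={4,7,8} D(V)={2,3,6}: Y {4,7,8}->{4}; V {2,3,6}->{6}
So after constraint 3: D(W)={3,5,6,7}, size = 4

Answer: 4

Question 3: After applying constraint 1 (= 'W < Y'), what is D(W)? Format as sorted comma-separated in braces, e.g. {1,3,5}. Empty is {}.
Constraint 1 (W < Y) on D(W)={3,5,6,7} D(Y)={4,7,8}: no change
So after constraint 1: D(W) = {3,5,6,7}

Answer: {3,5,6,7}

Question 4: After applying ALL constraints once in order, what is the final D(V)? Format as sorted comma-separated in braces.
Constraint 1 (W < Y) on D(W)={3,5,6,7} D(Y)={4,7,8}: no change
Constraint 2 (X != V) on D(X)={1,4,7} D(V)={2,3,6}: no change
Constraint 3 (Y < V) on D(Y)={4,7,8} D(V)={2,3,6}: Y {4,7,8}->{4}; V {2,3,6}->{6}
So after all 3 constraints: D(V) = {6}

Answer: {6}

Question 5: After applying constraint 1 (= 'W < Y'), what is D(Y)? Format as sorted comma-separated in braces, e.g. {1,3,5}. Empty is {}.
Answer: {4,7,8}

Derivation:
Constraint 1 (W < Y) on D(W)={3,5,6,7} D(Y)={4,7,8}: no change
So after constraint 1: D(Y) = {4,7,8}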